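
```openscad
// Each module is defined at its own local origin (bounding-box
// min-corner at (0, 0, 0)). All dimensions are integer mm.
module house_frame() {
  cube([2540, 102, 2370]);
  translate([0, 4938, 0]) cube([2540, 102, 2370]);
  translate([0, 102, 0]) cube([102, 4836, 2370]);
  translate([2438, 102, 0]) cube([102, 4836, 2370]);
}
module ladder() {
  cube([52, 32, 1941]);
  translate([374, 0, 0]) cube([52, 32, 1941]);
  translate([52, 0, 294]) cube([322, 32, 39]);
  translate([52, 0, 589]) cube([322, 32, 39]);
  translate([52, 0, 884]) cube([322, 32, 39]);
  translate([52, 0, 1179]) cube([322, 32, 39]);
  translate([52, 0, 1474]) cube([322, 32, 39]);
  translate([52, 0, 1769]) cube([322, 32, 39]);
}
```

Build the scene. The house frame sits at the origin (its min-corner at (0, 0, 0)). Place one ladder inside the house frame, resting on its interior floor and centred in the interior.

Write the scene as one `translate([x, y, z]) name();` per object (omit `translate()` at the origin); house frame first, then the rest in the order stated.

house_frame();
translate([1057, 2504, 0]) ladder();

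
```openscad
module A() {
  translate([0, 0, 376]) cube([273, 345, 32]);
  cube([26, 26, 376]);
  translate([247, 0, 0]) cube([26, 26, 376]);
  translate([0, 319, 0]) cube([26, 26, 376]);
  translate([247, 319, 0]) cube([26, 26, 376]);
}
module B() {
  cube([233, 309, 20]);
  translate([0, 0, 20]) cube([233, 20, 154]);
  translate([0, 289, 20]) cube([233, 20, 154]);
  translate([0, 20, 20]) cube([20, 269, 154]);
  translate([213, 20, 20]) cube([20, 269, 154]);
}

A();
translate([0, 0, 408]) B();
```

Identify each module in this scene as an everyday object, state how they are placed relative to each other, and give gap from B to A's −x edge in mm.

A is a stool. B is an open box. The open box is on top of the stool. The gap from the open box to the stool's −x edge is 0 mm.

The open box's min-x is at 0; the stool's min-x is 0; gap = 0 mm.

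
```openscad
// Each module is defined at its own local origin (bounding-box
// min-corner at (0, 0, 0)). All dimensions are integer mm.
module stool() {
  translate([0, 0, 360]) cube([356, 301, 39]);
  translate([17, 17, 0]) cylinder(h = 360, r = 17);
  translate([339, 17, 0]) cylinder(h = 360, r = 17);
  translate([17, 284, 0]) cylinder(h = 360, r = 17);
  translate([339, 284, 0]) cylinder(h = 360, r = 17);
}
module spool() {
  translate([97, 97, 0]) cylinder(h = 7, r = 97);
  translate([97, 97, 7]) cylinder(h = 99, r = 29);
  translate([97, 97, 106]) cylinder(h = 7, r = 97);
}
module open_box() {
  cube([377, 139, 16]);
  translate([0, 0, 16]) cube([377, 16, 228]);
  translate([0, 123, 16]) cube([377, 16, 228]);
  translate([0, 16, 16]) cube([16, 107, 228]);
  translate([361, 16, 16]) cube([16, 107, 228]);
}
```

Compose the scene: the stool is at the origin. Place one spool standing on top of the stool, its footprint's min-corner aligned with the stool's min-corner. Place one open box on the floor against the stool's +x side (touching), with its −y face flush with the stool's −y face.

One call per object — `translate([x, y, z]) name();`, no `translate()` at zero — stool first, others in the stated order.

stool();
translate([0, 0, 399]) spool();
translate([356, 0, 0]) open_box();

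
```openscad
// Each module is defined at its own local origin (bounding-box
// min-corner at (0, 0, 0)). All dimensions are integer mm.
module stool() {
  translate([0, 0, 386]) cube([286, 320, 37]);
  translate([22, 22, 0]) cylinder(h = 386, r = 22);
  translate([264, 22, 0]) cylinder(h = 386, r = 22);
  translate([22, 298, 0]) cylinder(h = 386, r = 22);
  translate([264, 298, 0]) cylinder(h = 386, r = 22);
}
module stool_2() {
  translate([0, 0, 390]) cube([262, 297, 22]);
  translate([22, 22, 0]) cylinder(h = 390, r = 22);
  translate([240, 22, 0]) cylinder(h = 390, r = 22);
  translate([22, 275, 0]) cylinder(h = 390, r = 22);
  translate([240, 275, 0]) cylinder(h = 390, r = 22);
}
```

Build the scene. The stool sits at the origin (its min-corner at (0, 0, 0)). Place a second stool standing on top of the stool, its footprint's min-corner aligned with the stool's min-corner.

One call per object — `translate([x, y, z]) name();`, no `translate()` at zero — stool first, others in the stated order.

stool();
translate([0, 0, 423]) stool_2();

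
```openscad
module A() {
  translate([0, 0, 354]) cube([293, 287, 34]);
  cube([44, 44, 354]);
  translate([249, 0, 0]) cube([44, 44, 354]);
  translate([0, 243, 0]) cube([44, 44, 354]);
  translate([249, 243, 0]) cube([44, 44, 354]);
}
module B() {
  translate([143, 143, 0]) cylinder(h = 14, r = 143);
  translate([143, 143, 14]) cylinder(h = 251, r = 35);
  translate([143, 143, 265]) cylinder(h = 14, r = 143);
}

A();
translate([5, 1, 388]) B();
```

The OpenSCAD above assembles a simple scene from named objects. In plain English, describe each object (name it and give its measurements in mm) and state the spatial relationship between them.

A is a simple wooden stool: a rectangular seat 293 mm (x) by 287 mm (y), 34 mm thick, top face at z = 388 mm, on four square legs, each 44×44 mm in cross-section. The legs rest on z = 0, each flush with a corner of the seat.

B is a spool: two coaxial disc flanges of radius 143 mm and thickness 14 mm, joined by a core cylinder of radius 35 mm and height 251 mm. The lower flange rests on z = 0 and the three cylinders share a vertical axis.

The spool is on top of the stool.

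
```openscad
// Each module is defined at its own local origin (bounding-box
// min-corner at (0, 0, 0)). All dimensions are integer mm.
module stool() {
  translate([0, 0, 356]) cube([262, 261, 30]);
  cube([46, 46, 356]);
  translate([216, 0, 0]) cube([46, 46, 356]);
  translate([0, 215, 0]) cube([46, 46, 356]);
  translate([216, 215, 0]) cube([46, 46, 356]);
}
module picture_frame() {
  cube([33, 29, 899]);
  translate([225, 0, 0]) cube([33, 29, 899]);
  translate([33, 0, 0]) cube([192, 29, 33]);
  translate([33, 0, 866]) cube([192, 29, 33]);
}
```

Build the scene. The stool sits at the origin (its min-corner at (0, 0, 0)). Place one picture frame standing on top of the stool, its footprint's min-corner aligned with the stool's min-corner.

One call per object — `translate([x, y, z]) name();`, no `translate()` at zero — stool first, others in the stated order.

stool();
translate([0, 0, 386]) picture_frame();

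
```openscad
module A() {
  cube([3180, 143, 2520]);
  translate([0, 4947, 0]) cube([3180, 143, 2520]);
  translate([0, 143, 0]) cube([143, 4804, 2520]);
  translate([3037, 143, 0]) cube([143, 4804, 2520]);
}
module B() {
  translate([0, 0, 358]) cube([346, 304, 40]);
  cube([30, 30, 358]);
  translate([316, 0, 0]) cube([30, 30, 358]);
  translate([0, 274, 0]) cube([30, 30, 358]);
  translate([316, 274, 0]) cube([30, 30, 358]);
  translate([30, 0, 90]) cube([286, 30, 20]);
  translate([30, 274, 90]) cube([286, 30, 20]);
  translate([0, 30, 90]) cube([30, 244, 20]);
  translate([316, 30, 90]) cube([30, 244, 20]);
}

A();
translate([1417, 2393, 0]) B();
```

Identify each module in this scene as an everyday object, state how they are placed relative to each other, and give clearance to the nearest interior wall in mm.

Clearances: x = 1274, y = 2250; minimum 1274 mm.

A is a house frame. B is a stool. The stool sits inside the house frame, centred. The clearance to the nearest interior wall is 1274 mm.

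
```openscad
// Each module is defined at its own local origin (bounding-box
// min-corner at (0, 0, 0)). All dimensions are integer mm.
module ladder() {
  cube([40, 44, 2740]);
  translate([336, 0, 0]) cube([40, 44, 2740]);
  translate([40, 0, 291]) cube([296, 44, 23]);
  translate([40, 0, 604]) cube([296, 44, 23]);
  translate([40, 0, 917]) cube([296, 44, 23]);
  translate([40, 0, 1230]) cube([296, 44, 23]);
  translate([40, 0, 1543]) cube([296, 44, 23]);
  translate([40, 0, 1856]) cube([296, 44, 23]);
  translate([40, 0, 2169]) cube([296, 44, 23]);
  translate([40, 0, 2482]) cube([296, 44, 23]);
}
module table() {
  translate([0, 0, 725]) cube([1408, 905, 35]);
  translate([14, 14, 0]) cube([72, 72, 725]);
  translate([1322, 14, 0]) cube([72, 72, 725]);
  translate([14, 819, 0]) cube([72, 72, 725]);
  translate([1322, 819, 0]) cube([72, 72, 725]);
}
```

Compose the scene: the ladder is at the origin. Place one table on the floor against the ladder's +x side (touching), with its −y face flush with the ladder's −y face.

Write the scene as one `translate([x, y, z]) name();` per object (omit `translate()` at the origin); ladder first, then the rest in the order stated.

ladder();
translate([376, 0, 0]) table();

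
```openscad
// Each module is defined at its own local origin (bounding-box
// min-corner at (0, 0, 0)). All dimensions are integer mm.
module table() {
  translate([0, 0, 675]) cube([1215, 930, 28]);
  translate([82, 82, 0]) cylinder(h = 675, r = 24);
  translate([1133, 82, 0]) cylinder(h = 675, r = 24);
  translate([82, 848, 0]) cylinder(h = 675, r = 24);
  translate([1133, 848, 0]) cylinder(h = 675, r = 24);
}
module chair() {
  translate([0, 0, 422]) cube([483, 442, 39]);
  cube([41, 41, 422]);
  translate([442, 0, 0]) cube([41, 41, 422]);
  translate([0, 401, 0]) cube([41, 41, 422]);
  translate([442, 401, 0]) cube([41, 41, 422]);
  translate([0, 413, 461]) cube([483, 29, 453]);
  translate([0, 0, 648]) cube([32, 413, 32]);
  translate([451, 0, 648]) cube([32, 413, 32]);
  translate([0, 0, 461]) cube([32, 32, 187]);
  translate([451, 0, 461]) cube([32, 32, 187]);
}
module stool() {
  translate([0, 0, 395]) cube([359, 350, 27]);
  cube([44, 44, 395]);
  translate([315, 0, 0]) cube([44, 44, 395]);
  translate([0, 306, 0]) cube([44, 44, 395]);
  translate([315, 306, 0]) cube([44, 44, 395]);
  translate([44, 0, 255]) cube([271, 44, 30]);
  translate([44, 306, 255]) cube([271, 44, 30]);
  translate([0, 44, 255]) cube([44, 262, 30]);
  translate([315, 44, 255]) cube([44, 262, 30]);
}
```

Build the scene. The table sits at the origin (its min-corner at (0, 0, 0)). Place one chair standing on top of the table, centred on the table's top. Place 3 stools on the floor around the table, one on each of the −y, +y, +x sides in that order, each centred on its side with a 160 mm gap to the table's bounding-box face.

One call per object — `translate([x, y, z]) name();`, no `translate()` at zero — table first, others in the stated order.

table();
translate([366, 244, 703]) chair();
translate([428, -510, 0]) stool();
translate([428, 1090, 0]) stool();
translate([1375, 290, 0]) stool();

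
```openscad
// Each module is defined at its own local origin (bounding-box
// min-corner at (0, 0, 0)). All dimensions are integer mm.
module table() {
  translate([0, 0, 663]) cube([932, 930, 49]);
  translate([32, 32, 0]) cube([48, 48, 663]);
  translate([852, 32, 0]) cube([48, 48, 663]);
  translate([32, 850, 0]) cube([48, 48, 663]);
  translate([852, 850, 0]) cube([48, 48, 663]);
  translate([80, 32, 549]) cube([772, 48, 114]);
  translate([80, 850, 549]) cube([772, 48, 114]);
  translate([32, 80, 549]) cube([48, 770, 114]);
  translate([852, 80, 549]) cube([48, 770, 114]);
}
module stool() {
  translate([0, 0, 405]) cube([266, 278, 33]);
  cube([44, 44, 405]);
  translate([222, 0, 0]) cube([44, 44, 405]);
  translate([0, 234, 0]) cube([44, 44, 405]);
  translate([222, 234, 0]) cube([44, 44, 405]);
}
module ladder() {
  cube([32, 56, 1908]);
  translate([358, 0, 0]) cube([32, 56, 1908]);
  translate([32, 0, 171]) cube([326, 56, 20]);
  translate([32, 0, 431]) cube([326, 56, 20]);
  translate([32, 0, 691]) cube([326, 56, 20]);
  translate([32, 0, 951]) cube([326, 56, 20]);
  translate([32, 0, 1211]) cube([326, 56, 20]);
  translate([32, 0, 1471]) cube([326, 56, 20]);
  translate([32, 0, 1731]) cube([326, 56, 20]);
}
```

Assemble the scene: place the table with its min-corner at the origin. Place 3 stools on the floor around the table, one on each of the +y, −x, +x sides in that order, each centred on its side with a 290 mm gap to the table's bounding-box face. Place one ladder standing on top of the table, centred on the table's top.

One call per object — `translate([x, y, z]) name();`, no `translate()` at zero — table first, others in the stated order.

table();
translate([333, 1220, 0]) stool();
translate([-556, 326, 0]) stool();
translate([1222, 326, 0]) stool();
translate([271, 437, 712]) ladder();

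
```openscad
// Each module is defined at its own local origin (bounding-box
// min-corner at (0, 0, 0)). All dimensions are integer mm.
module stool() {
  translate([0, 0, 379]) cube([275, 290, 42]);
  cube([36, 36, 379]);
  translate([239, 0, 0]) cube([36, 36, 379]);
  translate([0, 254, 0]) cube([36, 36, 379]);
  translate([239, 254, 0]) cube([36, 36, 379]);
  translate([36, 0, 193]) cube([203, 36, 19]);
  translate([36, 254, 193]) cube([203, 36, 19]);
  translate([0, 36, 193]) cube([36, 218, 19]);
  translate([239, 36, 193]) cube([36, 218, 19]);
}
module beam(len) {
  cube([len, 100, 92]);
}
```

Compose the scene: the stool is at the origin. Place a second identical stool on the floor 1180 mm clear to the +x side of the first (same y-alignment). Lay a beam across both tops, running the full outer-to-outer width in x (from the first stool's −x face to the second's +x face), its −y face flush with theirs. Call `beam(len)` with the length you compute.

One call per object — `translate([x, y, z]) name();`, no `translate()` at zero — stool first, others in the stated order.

stool();
translate([1455, 0, 0]) stool();
translate([0, 0, 421]) beam(1730);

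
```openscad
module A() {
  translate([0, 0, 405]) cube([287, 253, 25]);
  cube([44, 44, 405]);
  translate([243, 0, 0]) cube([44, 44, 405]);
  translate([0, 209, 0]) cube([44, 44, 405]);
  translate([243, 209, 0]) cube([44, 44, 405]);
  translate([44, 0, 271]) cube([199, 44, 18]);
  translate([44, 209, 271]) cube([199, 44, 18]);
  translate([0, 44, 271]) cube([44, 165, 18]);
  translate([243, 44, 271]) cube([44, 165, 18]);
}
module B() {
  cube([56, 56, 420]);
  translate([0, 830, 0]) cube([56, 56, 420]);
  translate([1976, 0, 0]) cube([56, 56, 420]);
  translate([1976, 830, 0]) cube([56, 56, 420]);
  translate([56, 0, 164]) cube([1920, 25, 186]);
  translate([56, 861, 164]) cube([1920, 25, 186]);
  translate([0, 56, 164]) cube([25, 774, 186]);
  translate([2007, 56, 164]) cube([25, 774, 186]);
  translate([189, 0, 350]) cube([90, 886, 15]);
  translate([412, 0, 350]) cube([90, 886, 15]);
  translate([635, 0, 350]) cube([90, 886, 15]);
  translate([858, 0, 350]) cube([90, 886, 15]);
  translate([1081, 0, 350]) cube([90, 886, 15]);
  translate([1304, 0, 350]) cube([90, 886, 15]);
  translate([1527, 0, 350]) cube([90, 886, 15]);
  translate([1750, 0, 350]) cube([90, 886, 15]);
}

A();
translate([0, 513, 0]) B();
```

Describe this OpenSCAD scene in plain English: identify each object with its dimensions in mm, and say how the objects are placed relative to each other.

A is a four-legged stool. The seat is a 287×253×25 mm slab whose top surface is at z = 430 mm; four square legs, each 44×44 mm in cross-section, run from the floor (z = 0) to the underside of the seat, each flush with a corner of the seat. Four stretchers, 44 mm wide and 18 mm tall, connect adjacent legs with their undersides at z = 271 mm, each running between the inner faces of the legs it joins and aligned with the legs' outer faces on the other axis.

B is a bed frame 2032 mm long (x) by 886 mm wide (y). Four 56×56 mm corner posts, 420 mm tall, at the corners of the footprint. Four rails of 25 mm thickness and 186 mm height run between adjacent posts with their undersides at z = 164 mm, their outer faces flush with the outside of the frame (the two x-running rails run between the posts' inner faces; the two y-running rails run between the posts' inner faces). 8 slats, each 90 mm wide (x) and 15 mm thick, lie across the top of the two x-running rails, running the full 886 mm width of the frame in y; the slats are evenly spaced along x between the inner faces of the end posts with equal gaps (rounded down to the nearest mm) at the −x end and between each pair — any rounding remainder accumulates at the +x end.

The bed frame is on the floor beside the stool on its +y side.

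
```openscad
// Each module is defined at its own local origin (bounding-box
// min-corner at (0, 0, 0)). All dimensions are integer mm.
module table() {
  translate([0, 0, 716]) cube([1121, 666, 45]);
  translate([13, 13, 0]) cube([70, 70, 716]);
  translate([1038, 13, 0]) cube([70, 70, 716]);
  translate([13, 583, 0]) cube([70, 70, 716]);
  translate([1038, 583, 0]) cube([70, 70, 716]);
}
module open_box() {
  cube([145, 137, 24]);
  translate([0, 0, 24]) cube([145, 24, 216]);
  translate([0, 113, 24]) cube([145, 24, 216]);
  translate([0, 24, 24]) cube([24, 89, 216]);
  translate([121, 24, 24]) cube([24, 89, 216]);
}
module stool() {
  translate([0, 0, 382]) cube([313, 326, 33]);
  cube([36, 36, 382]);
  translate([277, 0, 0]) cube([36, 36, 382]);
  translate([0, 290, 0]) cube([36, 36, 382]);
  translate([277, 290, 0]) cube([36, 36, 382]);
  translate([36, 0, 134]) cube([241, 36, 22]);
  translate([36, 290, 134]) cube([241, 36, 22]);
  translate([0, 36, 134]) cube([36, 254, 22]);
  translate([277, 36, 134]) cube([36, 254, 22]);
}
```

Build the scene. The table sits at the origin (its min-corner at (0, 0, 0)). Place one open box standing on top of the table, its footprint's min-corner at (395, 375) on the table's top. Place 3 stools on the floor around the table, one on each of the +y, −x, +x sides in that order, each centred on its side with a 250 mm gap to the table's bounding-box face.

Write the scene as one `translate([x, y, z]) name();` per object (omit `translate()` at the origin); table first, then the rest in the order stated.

table();
translate([395, 375, 761]) open_box();
translate([404, 916, 0]) stool();
translate([-563, 170, 0]) stool();
translate([1371, 170, 0]) stool();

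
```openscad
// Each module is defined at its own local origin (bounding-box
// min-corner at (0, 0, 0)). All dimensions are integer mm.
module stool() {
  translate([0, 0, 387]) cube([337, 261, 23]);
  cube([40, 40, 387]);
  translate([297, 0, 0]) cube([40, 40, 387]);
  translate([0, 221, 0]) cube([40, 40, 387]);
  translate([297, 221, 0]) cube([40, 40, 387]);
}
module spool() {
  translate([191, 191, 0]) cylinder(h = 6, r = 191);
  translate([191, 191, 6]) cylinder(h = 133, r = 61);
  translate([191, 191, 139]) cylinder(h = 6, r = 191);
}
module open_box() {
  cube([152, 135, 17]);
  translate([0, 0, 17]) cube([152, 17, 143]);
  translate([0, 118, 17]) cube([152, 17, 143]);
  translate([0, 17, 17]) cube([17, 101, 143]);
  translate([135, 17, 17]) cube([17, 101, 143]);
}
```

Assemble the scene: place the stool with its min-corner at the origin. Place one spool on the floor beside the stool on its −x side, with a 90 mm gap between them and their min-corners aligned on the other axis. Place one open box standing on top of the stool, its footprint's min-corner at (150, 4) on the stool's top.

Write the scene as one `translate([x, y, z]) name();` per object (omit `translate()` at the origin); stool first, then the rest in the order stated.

stool();
translate([-472, 0, 0]) spool();
translate([150, 4, 410]) open_box();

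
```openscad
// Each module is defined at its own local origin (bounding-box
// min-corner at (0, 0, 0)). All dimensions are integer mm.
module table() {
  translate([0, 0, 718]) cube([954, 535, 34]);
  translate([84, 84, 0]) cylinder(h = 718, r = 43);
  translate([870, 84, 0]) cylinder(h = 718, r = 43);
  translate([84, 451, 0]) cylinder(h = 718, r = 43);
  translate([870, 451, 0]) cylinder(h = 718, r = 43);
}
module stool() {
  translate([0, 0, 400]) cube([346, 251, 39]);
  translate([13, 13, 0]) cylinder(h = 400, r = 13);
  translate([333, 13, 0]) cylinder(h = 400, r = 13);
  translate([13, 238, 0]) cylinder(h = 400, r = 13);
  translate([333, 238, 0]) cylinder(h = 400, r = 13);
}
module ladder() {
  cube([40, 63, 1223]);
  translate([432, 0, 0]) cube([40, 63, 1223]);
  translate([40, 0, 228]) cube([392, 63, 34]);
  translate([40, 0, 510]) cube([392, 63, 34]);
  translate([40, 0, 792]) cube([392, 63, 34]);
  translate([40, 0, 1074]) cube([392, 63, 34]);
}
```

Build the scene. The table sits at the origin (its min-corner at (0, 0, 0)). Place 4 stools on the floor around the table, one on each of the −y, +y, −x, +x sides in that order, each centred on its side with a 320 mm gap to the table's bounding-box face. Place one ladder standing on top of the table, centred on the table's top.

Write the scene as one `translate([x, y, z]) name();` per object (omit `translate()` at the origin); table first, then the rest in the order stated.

table();
translate([304, -571, 0]) stool();
translate([304, 855, 0]) stool();
translate([-666, 142, 0]) stool();
translate([1274, 142, 0]) stool();
translate([241, 236, 752]) ladder();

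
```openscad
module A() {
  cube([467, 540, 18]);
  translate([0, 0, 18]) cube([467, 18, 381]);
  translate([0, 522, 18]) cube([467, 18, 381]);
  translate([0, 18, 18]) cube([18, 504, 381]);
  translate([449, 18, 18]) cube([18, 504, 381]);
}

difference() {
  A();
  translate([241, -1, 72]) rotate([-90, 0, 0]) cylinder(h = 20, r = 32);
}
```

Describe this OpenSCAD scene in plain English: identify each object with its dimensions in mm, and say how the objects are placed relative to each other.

A is an open-topped rectangular box: outside dimensions 467×540×399 mm, with a uniform wall and base thickness of 18 mm. The base is a full 467×540 slab on the floor; four walls sit on top of the base. The front and back walls (the −y and +y sides) span the full width; the two side walls fit between them.

The open box has a circular hole of radius 32 mm through its front wall, centred at (x = 241, z = 72).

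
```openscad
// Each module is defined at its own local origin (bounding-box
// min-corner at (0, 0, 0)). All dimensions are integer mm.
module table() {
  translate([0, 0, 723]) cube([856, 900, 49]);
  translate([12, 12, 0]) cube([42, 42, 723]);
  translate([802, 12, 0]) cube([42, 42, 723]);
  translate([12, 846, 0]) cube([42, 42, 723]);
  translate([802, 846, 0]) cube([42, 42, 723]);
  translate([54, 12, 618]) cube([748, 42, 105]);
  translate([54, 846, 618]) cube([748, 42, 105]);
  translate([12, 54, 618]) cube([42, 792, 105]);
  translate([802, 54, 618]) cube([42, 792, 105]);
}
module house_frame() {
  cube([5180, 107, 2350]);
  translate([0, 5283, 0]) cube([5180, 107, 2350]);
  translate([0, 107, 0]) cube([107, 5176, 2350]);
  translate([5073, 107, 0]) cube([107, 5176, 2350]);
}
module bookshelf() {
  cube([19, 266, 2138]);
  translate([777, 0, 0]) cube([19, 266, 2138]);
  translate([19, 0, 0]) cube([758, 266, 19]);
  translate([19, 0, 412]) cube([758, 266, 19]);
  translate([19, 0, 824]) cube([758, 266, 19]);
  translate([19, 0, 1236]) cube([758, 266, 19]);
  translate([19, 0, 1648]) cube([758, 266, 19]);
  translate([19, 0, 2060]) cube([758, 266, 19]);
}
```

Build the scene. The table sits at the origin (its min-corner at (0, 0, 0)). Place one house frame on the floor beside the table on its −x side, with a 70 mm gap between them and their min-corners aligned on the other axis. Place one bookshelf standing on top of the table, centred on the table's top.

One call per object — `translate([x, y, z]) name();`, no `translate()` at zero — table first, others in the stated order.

table();
translate([-5250, 0, 0]) house_frame();
translate([30, 317, 772]) bookshelf();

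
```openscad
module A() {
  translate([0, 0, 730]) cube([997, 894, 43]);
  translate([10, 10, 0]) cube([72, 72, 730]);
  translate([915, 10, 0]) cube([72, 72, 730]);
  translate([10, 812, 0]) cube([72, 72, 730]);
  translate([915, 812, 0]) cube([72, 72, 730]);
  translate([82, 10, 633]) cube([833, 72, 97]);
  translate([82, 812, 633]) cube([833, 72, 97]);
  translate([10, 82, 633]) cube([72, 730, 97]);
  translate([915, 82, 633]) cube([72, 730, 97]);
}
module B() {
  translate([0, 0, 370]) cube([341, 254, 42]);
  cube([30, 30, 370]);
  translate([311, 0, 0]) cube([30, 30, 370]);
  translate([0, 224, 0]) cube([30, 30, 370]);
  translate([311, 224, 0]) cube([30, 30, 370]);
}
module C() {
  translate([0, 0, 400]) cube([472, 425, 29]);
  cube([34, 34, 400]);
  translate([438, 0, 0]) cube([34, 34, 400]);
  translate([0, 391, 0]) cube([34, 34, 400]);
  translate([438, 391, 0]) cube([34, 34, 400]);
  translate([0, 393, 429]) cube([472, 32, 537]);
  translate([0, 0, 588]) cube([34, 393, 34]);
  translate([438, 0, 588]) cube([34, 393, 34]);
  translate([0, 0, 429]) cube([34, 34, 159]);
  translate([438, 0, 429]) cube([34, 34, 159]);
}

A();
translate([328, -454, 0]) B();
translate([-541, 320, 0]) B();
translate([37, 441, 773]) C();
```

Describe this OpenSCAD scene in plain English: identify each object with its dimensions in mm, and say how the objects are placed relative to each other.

A is a rectangular dining table. The top is 997×894×43 mm with its upper surface at z = 773 mm. It stands on four 72×72 mm square legs, each inset 10 mm from the nearest pair of top edges, running from the floor to the underside of the top. Four apron rails, 72 mm thick and 97 mm tall, run between adjacent legs with their top edges flush with the underside of the top and their outer faces flush with the legs' outer faces.

B is a four-legged stool. The seat is a 341×254×42 mm slab whose top surface is at z = 412 mm; four square legs, each 30×30 mm in cross-section, run from the floor (z = 0) to the underside of the seat, each flush with a corner of the seat.

C is a chair. The seat is a 472×425×29 mm slab with its top at z = 429 mm, on four 34×34 mm corner legs (flush with the seat edges, standing on z = 0). A flat backrest 32 mm thick, 537 mm tall, spans the full seat width and rises from the seat top along its +y edge, rear face flush with the rear of the seat. Two armrests of 34×34 mm section run along each side from the seat's front edge to the front of the backrest, top faces 193 mm above the seat top and outer faces flush with the seat's x-edges; a 34×34 mm post under the front of each armrest stands on the seat at the front corner.

Two stools sit around the table at the −y, −x sides. The chair is on top of the table.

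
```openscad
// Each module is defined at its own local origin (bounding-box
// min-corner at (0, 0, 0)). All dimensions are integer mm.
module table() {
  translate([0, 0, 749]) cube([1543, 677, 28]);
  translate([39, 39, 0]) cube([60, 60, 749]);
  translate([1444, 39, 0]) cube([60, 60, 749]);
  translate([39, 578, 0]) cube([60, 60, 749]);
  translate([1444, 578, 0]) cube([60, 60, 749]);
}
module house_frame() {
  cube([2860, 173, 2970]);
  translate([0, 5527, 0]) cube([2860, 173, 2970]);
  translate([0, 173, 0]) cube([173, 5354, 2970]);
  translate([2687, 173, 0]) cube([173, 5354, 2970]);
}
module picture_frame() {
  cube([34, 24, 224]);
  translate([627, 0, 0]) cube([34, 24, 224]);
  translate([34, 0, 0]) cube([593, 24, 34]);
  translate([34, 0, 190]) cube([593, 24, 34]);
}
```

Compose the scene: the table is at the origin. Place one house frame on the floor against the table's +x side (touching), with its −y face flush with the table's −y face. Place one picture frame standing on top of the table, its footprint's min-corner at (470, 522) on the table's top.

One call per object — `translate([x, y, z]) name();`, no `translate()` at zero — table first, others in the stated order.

table();
translate([1543, 0, 0]) house_frame();
translate([470, 522, 777]) picture_frame();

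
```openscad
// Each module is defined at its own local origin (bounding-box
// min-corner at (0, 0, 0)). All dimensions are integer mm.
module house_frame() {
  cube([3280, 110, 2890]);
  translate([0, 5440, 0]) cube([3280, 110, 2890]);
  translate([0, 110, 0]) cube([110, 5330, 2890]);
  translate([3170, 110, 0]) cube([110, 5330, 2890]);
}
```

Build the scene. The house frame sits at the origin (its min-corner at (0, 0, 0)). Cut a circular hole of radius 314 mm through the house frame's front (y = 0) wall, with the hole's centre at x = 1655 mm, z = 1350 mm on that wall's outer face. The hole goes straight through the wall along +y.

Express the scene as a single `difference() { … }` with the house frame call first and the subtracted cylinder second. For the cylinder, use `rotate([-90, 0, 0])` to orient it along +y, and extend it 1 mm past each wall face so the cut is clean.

difference() {
  house_frame();
  translate([1655, -1, 1350]) rotate([-90, 0, 0]) cylinder(h = 112, r = 314);
}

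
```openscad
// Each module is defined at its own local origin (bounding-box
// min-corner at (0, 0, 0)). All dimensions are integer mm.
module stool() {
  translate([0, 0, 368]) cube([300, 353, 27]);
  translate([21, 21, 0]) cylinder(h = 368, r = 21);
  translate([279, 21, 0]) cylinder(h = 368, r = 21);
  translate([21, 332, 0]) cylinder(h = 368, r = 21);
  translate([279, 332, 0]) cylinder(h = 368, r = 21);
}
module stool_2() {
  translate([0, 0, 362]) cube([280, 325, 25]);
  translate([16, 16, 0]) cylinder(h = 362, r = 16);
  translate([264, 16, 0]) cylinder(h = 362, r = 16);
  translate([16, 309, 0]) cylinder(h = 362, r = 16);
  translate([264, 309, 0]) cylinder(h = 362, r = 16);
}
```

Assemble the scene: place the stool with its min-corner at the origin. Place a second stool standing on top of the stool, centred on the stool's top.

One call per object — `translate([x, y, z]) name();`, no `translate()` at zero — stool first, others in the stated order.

stool();
translate([10, 14, 395]) stool_2();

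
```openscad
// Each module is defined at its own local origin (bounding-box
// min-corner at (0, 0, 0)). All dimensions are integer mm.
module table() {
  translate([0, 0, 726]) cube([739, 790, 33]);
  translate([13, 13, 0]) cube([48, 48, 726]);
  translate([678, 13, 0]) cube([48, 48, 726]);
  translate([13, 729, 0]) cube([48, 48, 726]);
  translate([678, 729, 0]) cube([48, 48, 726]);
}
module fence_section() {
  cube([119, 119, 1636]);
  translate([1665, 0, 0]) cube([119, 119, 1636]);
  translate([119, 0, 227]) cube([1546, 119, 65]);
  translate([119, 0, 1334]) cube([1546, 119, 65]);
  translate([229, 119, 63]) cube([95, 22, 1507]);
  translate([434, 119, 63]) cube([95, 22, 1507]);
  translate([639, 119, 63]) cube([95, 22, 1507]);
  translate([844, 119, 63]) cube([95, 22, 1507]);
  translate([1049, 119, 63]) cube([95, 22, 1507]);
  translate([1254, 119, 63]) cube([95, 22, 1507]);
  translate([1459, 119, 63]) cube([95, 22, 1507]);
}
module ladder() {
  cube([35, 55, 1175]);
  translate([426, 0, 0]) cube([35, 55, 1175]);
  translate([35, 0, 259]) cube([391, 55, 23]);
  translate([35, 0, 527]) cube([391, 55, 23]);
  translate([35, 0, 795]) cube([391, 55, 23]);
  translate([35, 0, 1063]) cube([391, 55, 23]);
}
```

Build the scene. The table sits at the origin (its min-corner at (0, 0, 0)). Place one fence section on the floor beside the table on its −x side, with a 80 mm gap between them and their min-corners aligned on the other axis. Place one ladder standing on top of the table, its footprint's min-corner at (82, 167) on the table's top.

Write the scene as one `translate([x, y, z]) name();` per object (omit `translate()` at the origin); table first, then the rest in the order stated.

table();
translate([-1864, 0, 0]) fence_section();
translate([82, 167, 759]) ladder();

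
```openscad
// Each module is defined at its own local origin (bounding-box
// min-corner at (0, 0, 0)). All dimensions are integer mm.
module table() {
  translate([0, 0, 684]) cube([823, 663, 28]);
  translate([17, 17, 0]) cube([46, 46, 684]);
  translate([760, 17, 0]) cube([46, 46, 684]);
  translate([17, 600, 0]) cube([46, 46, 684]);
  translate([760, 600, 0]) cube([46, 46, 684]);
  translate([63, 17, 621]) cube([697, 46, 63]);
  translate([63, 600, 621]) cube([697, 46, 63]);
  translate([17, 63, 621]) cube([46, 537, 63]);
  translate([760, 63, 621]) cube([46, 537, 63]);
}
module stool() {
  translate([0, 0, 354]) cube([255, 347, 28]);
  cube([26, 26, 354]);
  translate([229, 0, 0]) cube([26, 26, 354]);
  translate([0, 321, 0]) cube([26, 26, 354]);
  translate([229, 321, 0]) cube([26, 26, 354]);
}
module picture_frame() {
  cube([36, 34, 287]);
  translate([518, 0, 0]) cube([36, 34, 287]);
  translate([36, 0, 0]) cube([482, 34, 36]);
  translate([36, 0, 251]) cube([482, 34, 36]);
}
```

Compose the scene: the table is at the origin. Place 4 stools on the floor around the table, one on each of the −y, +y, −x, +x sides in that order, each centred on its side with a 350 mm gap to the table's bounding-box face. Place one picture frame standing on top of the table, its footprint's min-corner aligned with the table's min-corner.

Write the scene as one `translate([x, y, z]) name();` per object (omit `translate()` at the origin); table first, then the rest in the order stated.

table();
translate([284, -697, 0]) stool();
translate([284, 1013, 0]) stool();
translate([-605, 158, 0]) stool();
translate([1173, 158, 0]) stool();
translate([0, 0, 712]) picture_frame();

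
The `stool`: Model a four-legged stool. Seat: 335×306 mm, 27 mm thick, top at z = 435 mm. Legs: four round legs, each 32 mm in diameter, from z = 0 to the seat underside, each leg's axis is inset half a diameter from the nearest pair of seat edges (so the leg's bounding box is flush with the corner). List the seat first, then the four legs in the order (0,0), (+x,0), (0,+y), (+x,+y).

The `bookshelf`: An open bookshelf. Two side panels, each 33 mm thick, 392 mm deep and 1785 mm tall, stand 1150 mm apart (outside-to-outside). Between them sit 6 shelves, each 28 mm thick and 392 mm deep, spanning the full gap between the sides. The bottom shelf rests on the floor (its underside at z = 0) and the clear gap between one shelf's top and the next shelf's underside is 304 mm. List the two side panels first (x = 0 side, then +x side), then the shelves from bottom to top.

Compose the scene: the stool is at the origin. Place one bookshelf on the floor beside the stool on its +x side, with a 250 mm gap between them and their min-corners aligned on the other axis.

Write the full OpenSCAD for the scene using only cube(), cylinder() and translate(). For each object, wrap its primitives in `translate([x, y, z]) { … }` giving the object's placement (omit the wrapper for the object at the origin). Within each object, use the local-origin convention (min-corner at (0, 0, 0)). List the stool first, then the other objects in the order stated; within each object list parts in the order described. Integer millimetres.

translate([0, 0, 408]) cube([335, 306, 27]);
translate([16, 16, 0]) cylinder(h = 408, r = 16);
translate([319, 16, 0]) cylinder(h = 408, r = 16);
translate([16, 290, 0]) cylinder(h = 408, r = 16);
translate([319, 290, 0]) cylinder(h = 408, r = 16);
translate([585, 0, 0]) {
  cube([33, 392, 1785]);
  translate([1117, 0, 0]) cube([33, 392, 1785]);
  translate([33, 0, 0]) cube([1084, 392, 28]);
  translate([33, 0, 332]) cube([1084, 392, 28]);
  translate([33, 0, 664]) cube([1084, 392, 28]);
  translate([33, 0, 996]) cube([1084, 392, 28]);
  translate([33, 0, 1328]) cube([1084, 392, 28]);
  translate([33, 0, 1660]) cube([1084, 392, 28]);
}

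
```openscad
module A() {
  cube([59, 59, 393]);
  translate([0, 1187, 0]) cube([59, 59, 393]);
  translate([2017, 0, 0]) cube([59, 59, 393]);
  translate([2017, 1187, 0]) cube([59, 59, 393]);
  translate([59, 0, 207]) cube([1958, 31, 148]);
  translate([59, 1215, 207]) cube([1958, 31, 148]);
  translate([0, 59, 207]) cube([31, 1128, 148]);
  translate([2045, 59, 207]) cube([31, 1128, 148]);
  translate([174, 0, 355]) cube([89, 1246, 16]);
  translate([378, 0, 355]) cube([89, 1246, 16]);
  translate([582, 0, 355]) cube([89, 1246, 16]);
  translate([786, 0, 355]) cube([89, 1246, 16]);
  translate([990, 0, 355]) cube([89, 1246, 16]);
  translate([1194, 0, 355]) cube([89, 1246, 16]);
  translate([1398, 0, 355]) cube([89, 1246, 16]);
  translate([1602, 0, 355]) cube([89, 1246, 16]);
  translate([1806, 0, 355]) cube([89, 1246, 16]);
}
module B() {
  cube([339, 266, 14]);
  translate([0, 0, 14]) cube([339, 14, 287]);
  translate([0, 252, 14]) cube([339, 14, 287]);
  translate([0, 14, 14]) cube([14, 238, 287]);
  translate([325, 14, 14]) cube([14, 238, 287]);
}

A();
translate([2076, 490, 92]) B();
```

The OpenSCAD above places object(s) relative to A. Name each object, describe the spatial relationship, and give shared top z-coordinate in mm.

A is a bed frame. B is an open box. The open box is beside the bed frame with their tops flush at z = 393. The shared top z-coordinate is 393 mm.

Both tops at z = 393 mm.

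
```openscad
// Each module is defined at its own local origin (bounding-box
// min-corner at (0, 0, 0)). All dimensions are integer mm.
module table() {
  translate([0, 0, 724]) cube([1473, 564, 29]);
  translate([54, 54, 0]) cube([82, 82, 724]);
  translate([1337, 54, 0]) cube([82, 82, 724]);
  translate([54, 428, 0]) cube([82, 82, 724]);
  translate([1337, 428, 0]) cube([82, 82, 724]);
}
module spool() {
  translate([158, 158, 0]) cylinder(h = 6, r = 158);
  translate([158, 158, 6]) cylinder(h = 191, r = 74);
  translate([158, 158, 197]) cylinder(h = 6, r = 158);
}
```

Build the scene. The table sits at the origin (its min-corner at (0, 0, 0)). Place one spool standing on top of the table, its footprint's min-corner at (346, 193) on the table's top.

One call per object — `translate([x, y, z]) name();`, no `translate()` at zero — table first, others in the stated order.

table();
translate([346, 193, 753]) spool();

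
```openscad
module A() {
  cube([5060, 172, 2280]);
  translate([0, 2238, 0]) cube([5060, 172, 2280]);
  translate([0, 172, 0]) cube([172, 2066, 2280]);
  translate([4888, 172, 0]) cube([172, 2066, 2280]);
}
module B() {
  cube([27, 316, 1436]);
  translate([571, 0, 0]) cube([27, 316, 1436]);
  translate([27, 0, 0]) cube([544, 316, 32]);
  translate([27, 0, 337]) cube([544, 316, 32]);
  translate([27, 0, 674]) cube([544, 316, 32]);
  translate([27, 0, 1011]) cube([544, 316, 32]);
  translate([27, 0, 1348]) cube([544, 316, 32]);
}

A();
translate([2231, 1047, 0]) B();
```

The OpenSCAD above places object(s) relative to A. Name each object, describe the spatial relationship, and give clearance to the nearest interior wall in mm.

Clearances: x = 2059, y = 875; minimum 875 mm.

A is a house frame. B is a bookshelf. The bookshelf sits inside the house frame, centred. The clearance to the nearest interior wall is 875 mm.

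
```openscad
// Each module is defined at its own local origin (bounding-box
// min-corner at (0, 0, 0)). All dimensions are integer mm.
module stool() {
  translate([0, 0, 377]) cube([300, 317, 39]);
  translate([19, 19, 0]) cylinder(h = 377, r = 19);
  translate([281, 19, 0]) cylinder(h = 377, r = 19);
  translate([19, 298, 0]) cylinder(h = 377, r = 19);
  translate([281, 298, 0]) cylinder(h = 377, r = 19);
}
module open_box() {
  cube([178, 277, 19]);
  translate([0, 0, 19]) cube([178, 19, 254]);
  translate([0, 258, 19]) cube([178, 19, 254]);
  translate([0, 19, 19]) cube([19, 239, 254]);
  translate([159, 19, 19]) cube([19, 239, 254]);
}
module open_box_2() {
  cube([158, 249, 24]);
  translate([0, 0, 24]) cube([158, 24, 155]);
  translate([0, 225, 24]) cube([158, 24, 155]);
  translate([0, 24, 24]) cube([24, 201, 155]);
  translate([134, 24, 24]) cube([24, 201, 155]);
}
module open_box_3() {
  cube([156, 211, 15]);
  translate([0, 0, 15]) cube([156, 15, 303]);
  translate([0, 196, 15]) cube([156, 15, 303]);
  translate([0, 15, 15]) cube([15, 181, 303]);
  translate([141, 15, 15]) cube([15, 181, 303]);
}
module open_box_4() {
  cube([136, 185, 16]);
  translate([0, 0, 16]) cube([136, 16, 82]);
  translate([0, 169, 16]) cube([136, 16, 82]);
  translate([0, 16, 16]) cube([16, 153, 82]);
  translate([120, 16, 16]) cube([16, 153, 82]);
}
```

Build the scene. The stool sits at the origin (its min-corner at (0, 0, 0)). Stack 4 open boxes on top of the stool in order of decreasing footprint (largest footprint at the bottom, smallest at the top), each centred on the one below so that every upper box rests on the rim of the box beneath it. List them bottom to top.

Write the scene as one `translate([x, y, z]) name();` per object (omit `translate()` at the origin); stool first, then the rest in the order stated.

stool();
translate([61, 20, 416]) open_box();
translate([71, 34, 689]) open_box_2();
translate([72, 53, 868]) open_box_3();
translate([82, 66, 1186]) open_box_4();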